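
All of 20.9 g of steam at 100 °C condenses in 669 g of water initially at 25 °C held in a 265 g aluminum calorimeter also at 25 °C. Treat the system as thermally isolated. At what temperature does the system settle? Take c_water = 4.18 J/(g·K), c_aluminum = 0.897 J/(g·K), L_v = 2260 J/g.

T_f ≈ 42.2 °C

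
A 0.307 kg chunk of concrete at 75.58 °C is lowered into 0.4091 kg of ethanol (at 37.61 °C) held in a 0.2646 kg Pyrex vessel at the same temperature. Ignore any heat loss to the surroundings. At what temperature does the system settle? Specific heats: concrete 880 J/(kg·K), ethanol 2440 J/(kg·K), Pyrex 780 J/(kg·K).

T_f = Σ m_i c_i T_i / Σ m_i c_i:
T_f = (270.16·75.58 + 998.2·37.61 + 206.39·37.61) / (270.16 + 998.2 + 206.39)
    = 65723 / 1474.8 ≈ 44.57 °C

T_f ≈ 44.6 °C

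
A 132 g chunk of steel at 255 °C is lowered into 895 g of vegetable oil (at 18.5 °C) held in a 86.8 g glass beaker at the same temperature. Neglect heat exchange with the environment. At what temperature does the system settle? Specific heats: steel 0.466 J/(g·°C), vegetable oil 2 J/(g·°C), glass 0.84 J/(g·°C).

T_f ≈ 26.1 °C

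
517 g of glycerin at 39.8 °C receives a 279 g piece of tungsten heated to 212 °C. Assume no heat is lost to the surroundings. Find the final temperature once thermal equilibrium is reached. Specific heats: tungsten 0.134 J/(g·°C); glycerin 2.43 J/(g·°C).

Net heat exchanged in the isolated system is zero:
279·0.134·(T − 212) + 517·2.43·(T − 39.8) = 0
(37.39 + 1256.3) T = 37.39·212 + 1256.3·39.8
T ≈ 44.78 °C

T_f ≈ 44.8 °C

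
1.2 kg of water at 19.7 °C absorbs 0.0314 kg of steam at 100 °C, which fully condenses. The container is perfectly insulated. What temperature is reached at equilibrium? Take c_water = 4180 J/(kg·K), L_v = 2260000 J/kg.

T_f ≈ 35.5 °C

Heat gained plus heat lost sum to zero:
steam→water at 100 °C releases m L_v = 0.0314·2260000 = 70964; condensed water 100 °C→T: 131.25(T − 100); water warms: 1.2·4180·(T − 19.7) = 5016(T − 19.7)
5147.3 T = 70964 + 13125 + 98815 = 182904
T ≈ 35.53 °C, under the boiling point, so the assumption holds.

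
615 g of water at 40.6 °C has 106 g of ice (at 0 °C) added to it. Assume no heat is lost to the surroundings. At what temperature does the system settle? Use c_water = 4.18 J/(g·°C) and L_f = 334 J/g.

T_f ≈ 22.9 °C

Setting the total heat transfer to zero:
fusion: m_ice L_f = 106×334 = 35404
  meltwater 0→T: 106×4.18×T = 443.08 T
  water cools: 615×4.18×(T − 40.6) = 2570.7(T − 40.6)
3013.8 T = 104370 − 35404 = 68966
T ≈ 22.88 °C — above 0 °C, consistent with complete melting.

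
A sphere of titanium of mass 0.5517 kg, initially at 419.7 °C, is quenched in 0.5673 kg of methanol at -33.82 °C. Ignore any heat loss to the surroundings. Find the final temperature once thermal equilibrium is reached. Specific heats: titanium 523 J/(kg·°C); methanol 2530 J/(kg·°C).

T_f ≈ 42.1 °C

T_f = Σ m_i c_i T_i / Σ m_i c_i:
T_f = (288.54·419.7 + 1435.3·(-33.82)) / (288.54 + 1435.3)
    = 72559 / 1723.8 ≈ 42.09 °C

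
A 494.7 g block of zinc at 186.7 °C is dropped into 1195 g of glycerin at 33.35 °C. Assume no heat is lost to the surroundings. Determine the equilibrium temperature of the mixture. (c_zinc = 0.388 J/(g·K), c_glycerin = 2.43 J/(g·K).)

Heat lost by the zinc equals heat gained by the glycerin:
494.7·0.388·(186.7 − T) = 1195·2.43·(T − 33.35)
191.94(186.7 − T) = 2903.9(T − 33.35)
3095.8 T = 132679  ⇒  T ≈ 42.86 °C

T_f ≈ 42.9 °C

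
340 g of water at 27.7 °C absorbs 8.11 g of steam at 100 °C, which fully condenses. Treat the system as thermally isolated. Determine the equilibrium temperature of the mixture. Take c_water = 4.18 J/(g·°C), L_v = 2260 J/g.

Setting the total heat transfer to zero:
steam→water at 100 °C releases m L_v = 8.11×2260 = 18329; condensed water 100 °C→T: 33.9(T − 100); original water: 1421.2(T − 27.7)
1455.1 T = 18329 + 3390 + 39367 = 61086
T ≈ 41.98 °C, under the boiling point, so the assumption holds.

T_f ≈ 42.0 °C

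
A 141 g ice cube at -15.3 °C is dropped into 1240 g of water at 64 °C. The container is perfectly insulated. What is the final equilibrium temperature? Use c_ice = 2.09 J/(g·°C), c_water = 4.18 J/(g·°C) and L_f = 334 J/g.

T_f ≈ 48.5 °C

Let T be the final temperature. ΣQ_i = 0:
ice -15.3→0 °C: 141·2.09·15.3 = 4508.8
  latent heat to melt: 141·334 = 47094
  warm the meltwater: 589.38 T
  water cools: 1240·4.18·(T − 64) = 5183.2(T − 64)
5772.6 T = 331725 − 51603 = 280122
T ≈ 48.53 °C (positive, so assuming full melt was valid).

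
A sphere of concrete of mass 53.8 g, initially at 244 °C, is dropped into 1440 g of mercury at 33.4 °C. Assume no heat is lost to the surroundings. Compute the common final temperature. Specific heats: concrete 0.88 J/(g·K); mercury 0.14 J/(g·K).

T_f ≈ 73.5 °C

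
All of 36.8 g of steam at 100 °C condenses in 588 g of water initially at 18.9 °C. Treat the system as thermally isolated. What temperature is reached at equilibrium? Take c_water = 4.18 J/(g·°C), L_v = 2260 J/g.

T_f ≈ 55.5 °C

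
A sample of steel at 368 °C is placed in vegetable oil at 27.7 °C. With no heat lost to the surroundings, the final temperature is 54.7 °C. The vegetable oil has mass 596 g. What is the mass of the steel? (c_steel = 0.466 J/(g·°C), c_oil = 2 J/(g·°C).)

Conservation of energy gives ΣQ = 0:
m·0.466·(54.7 − 368) + 596·2·(54.7 − 27.7) = 0
-146 m = -32184
m = -32184/-146 ≈ 220.4 g

m ≈ 220 g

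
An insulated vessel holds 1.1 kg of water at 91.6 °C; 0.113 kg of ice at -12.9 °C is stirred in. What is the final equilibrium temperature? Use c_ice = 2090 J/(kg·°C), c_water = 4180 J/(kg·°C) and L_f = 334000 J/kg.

Energy conservation, ΣQ = 0:
ice -12.9→0 °C: 0.113·2090·12.9 = 3046.6; fusion: m_ice L_f = 0.113·334000 = 37742; warm the meltwater: 472.34 T; water cools: 1.1·4180·(T − 91.6) = 4598(T − 91.6)
5070.3 T = 421177 − 40789 = 380388
T ≈ 75.02 °C — above 0 °C, consistent with complete melting.

T_f ≈ 75.0 °C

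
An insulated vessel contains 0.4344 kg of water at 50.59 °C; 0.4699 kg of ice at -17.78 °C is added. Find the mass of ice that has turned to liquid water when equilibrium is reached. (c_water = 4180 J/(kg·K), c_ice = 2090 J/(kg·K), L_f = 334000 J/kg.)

m_melted ≈ 0.223 kg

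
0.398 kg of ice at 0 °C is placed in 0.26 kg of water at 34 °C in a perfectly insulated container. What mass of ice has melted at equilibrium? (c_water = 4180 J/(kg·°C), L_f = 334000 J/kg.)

m_melted ≈ 0.111 kg

Water can give up m c ΔT = 0.26×4180×34 = 36951 J before reaching 0 °C.
Melting all 0.398 kg of ice would need 0.398×334000 = 132932 J.
36951 J < 132932 J, so only part of the ice melts and the system sits at 0 °C.
m_melt = 36951 / L_f = 0.1106 kg.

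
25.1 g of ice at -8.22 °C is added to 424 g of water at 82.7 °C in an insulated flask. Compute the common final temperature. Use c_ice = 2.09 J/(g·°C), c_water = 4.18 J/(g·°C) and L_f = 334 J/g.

Net heat exchanged in the isolated system is zero:
ice -8.22→0 °C: 25.1·2.09·8.22 = 431.21; fusion: m_ice L_f = 25.1·334 = 8383.4; warm the meltwater: 104.92 T; water: 1772.3(T − 82.7)
1877.2 T = 146571 − 8814.6 = 137756
T ≈ 73.38 °C. Since T > 0 °C, the all-ice-melts assumption holds.

T_f ≈ 73.4 °C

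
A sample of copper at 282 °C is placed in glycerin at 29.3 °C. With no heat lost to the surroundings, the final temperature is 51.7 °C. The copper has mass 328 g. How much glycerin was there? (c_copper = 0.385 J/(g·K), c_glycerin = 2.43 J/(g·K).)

Heat gained plus heat lost sum to zero:
328·0.385·(51.7 − 282) + m·2.43·(51.7 − 29.3) = 0
54.43 m = 29082
m = 29082/54.43 ≈ 534.3 g

m ≈ 534 g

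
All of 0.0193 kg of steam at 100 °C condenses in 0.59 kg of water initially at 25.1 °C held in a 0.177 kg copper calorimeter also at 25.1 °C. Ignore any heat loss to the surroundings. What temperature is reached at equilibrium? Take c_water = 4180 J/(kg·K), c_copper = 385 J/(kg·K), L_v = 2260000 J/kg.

T_f ≈ 44.1 °C

Taking heat into each body as positive, Σ m c ΔT = 0:
latent heat released on condensation: 0.0193·2260000 = 43618; condensate cools 100→T: 0.0193·4180·(T − 100) = 80.67(T − 100); original water: 2466.2(T − 25.1); cup: 68.14(T − 25.1)
2615 T = 43618 + 8067.4 + 63612 = 115297
T ≈ 44.09 °C, under the boiling point, so the assumption holds.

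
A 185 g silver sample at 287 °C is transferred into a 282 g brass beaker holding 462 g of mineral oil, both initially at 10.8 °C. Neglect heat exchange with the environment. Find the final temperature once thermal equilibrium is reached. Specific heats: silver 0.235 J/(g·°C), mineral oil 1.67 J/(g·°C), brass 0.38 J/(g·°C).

With ΣQ=0 the equilibrium temperature is the m·c-weighted mean:
T_f = (43.47*287 + 771.54*10.8 + 107.16*10.8) / (43.47 + 771.54 + 107.16)
    = 21967 / 922.17 ≈ 23.82 °C

T_f ≈ 23.8 °C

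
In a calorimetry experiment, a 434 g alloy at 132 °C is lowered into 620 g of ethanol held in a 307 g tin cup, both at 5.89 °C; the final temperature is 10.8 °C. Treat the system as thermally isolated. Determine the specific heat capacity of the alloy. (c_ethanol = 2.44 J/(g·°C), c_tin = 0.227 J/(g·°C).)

c ≈ 0.148 J/(g·°C)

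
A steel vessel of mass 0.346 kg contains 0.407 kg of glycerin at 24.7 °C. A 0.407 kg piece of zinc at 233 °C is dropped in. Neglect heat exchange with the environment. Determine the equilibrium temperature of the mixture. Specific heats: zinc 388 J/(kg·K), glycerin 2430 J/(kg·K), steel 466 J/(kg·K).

T_f ≈ 49.8 °C

Setting the total heat transfer to zero:
0.407×388×(T − 233) + 0.407×2430×(T − 24.7) + 0.346×466×(T − 24.7) = 0
157.92(T − 233) + 989.01(T − 24.7) + 161.24(T − 24.7) = 0
1308.2 T = 65206
T ≈ 49.85 °C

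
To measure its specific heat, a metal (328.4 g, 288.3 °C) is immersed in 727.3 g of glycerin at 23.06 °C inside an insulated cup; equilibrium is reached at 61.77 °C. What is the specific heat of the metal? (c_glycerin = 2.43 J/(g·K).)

Taking heat into each body as positive, Σ m c ΔT = 0:
328.4×c×(61.77 − 288.3) + 727.3×2.43×(61.77 − 23.06) = 0
-74392 c = -68414
c = -68414/-74392 ≈ 0.9196 J/(g·K)

c ≈ 0.92 J/(g·K)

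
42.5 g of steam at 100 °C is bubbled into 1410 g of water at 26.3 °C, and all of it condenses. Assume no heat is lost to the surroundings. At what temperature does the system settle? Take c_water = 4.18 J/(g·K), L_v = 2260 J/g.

T_f ≈ 44.3 °C

Let T be the final temperature. ΣQ_i = 0:
condense steam: −42.5×2260 = −96050
  condensed water 100 °C→T: 177.65(T − 100)
  water warms: 1410×4.18×(T − 26.3) = 5893.8(T − 26.3)
6071.4 T = 96050 + 17765 + 155007 = 268822
T ≈ 44.28 °C (< 100 °C, so full condensation is consistent).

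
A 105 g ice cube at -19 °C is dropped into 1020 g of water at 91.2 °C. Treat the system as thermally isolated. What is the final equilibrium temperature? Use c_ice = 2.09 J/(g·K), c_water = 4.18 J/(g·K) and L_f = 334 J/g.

Heat gained plus heat lost sum to zero:
ice -19→0 °C: 105·2.09·19 = 4169.6; latent heat to melt: 105·334 = 35070; meltwater 0→T: 105·4.18·T = 438.9 T; water cools: 1020·4.18·(T − 91.2) = 4263.6(T − 91.2)
4702.5 T = 388840 − 39240 = 349601
T ≈ 74.34 °C — above 0 °C, consistent with complete melting.

T_f ≈ 74.3 °C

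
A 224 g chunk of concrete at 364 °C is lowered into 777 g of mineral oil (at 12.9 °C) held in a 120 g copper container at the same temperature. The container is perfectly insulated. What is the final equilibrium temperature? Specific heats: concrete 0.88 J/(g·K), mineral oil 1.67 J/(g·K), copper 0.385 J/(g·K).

T_f ≈ 57.8 °C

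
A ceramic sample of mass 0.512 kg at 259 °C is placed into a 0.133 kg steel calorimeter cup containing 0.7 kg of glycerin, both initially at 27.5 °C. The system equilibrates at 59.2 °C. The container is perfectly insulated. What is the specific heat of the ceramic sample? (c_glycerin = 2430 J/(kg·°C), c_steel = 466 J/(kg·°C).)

c ≈ 546 J/(kg·°C)

Net heat exchanged in the isolated system is zero:
0.512×c×(59.2 − 259) + 0.7×2430×(59.2 − 27.5) + 0.133×466×(59.2 − 27.5) = 0
-102.3 c = -55886
c = -55886/-102.3 ≈ 546.3 J/(kg·°C)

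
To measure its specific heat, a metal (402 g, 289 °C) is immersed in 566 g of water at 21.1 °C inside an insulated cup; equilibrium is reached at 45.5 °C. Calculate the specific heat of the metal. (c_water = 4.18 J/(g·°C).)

Conservation of energy gives ΣQ = 0:
402×c×(45.5 − 289) + 566×4.18×(45.5 − 21.1) = 0
-97887 c = -57727
c = -57727/-97887 ≈ 0.5897 J/(g·°C)

c ≈ 0.59 J/(g·°C)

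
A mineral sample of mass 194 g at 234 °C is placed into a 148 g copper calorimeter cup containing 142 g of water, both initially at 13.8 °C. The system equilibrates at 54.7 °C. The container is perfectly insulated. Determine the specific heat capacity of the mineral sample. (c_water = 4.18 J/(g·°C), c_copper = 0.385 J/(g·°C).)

Heat gained plus heat lost sum to zero:
194×c×(54.7 − 234) + 142×4.18×(54.7 − 13.8) + 148×0.385×(54.7 − 13.8) = 0
-34784 c = -26607
c = -26607/-34784 ≈ 0.7649 J/(g·°C)

c ≈ 0.765 J/(g·°C)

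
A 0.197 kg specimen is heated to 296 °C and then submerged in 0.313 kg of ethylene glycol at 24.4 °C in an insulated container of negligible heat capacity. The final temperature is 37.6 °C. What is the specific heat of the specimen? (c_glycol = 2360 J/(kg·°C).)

m_s c (T_s − T_f) = m_glycol c_glycol (T_f − T_0):
0.197·c·(296 − 37.6) = 0.313·2360·(37.6 − 24.4)
50.9 c = 9750.6  ⇒  c ≈ 191.5 J/(kg·°C)

c ≈ 192 J/(kg·°C)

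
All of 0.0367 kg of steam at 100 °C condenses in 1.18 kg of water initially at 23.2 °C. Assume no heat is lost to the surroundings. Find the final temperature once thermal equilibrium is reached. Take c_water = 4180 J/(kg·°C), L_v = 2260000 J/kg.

Net heat exchanged in the isolated system is zero:
steam→water at 100 °C releases m L_v = 0.0367×2260000 = 82942; condensed water 100 °C→T: 153.41(T − 100); original water: 4932.4(T − 23.2)
5085.8 T = 82942 + 15341 + 114432 = 212714
T ≈ 41.83 °C — below 100 °C, confirming all the steam condensed.

T_f ≈ 41.8 °C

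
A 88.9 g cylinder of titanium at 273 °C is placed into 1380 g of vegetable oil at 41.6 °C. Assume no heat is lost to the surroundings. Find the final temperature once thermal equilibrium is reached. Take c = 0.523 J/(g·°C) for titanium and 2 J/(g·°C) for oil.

Heat lost by the titanium equals heat gained by the oil:
88.9·0.523·(273 − T) = 1380·2·(T − 41.6)
46.49(273 − T) = 2760(T − 41.6)
2806.5 T = 127509  ⇒  T ≈ 45.43 °C

T_f ≈ 45.4 °C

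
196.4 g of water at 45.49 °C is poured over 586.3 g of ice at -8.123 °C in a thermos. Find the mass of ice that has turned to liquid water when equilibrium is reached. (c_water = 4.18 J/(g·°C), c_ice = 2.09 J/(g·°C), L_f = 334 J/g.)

m_melted ≈ 82 g

Water can give up m c ΔT = 196.4·4.18·45.49 = 37345 J before reaching 0 °C.
Warming the ice to 0 °C takes 586.3·2.09·8.123 = 9953.7 J, leaving 27391 J for melting.
To melt every bit of ice: 586.3·334 = 195824 J.
Since 27391 < 195824 J, not all the ice melts; equilibrium is at 0 °C.
m_melt = 27391 / L_f = 82.01 g.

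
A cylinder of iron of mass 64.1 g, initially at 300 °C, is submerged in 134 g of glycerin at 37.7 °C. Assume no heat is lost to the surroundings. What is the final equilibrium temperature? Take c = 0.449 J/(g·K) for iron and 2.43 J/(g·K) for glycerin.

T_f ≈ 59.0 °C

T_f is the heat-capacity-weighted average of the initial temperatures:
T_f = (28.78×300 + 325.62×37.7) / (28.78 + 325.62)
    = 20910 / 354.4 ≈ 59.00 °C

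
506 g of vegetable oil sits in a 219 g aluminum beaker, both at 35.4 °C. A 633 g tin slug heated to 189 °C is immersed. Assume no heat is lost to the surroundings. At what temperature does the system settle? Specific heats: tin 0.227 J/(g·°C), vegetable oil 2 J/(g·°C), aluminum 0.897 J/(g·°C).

T_f ≈ 51.7 °C

Energy conservation, ΣQ = 0:
633*0.227*(T − 189) + 506*2*(T − 35.4) + 219*0.897*(T − 35.4) = 0
143.69(T − 189) + 1012(T − 35.4) + 196.44(T − 35.4) = 0
1352.1 T = 69936
T = 69936 / 1352.1 = 51.7 °C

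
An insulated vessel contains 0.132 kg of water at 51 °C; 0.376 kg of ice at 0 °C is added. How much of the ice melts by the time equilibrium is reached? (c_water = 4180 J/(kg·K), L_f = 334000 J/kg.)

Cooling the water to 0 °C releases 0.132×4180×51 = 28140 J.
Fully melting the ice requires m_ice L_f = 0.376×334000 = 125584 J.
Since 28140 < 125584 J, not all the ice melts; equilibrium is at 0 °C.
m_melt = 28140 / L_f = 0.08425 kg.

m_melted ≈ 0.0843 kg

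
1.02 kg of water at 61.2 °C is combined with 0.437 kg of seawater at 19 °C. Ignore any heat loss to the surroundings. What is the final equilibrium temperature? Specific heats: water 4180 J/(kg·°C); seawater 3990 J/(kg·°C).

T_f ≈ 49.0 °C

Conservation of energy gives ΣQ = 0:
1.02×4180×(T − 61.2) + 0.437×3990×(T − 19) = 0
4263.6(T − 61.2) + 1743.6(T − 19) = 0
6007.2 T = 294061
T = 294061/6007.2 ≈ 48.95 °C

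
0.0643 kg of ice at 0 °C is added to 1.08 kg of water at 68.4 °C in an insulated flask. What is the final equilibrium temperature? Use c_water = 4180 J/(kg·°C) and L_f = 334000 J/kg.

Energy conservation, ΣQ = 0:
fusion: m_ice L_f = 0.0643·334000 = 21476; warm the meltwater: 268.77 T; water: 4514.4(T − 68.4)
4783.2 T = 308785 − 21476 = 287309
T ≈ 60.07 °C. Since T > 0 °C, the all-ice-melts assumption holds.

T_f ≈ 60.1 °C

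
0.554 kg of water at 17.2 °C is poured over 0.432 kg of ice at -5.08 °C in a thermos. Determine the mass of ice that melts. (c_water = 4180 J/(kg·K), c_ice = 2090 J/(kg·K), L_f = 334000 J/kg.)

Cooling the water to 0 °C releases 0.554×4180×17.2 = 39830 J.
Warming the ice to 0 °C takes 0.432×2090×5.08 = 4586.6 J, leaving 35244 J for melting.
Melting all 0.432 kg of ice would need 0.432×334000 = 144288 J.
Since 35244 < 144288 J, not all the ice melts; equilibrium is at 0 °C.
m_melted×334000 = 35244  ⇒  m_melted ≈ 0.1055 kg.

m_melted ≈ 0.106 kg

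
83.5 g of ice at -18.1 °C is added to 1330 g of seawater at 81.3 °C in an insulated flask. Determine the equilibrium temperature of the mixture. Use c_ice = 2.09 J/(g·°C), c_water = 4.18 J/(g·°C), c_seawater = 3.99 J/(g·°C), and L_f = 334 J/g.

Net heat exchanged in the isolated system is zero:
ice -18.1→0 °C: 83.5×2.09×18.1 = 3158.7
  melt ice: 83.5×334 = 27889
  meltwater 0→T: 83.5×4.18×T = 349.03 T
  seawater cools: 1330×3.99×(T − 81.3) = 5306.7(T − 81.3)
5655.7 T = 431435 − 31048 = 400387
T ≈ 70.79 °C. Since T > 0 °C, the all-ice-melts assumption holds.

T_f ≈ 70.8 °C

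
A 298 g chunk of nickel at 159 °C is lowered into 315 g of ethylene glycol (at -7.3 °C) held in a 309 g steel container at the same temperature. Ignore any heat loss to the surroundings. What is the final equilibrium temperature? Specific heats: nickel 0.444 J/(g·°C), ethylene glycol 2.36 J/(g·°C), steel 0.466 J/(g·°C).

With ΣQ=0 the equilibrium temperature is the m·c-weighted mean:
T_f = (132.31*159 + 743.4*(-7.3) + 143.99*(-7.3)) / (132.31 + 743.4 + 143.99)
    = 14560 / 1019.7 ≈ 14.28 °C

T_f ≈ 14.3 °C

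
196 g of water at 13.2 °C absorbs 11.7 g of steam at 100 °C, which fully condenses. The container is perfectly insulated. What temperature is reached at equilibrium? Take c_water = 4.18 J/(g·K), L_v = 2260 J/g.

T_f ≈ 48.5 °C

Energy balance with sensible and latent terms:
latent heat released on condensation: 11.7×2260 = 26442
  condensed water 100 °C→T: 48.91(T − 100)
  original water: 819.28(T − 13.2)
868.19 T = 26442 + 4890.6 + 10814 = 42147
T ≈ 48.55 °C, under the boiling point, so the assumption holds.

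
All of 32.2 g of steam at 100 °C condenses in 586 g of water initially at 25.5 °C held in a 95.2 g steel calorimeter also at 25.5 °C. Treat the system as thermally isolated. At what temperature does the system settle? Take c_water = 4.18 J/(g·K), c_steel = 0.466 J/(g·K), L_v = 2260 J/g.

T_f ≈ 57.0 °C

Net heat exchanged in the isolated system is zero:
latent heat released on condensation: 32.2×2260 = 72772; condensate cools 100→T: 32.2×4.18×(T − 100) = 134.6(T − 100); original water: 2449.5(T − 25.5); cup: 44.36(T − 25.5)
2628.4 T = 72772 + 13460 + 63593 = 149825
T ≈ 57.00 °C, under the boiling point, so the assumption holds.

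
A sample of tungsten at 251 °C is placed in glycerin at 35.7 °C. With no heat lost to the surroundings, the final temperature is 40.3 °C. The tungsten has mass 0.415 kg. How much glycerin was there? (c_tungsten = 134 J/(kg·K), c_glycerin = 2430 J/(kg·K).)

|Q_tungsten| = |Q_glycerin|:
0.415·134·(251 − 40.3) = m·2430·(40.3 − 35.7)
11178 m = 11717  ⇒  m ≈ 1.048 kg

m ≈ 1.05 kg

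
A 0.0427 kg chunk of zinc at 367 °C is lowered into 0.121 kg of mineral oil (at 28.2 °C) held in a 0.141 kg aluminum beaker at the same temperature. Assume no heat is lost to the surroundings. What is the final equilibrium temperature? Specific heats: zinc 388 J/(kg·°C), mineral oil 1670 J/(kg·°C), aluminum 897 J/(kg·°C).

With ΣQ=0 the equilibrium temperature is the m·c-weighted mean:
T_f = (16.57*367 + 202.07*28.2 + 126.48*28.2) / (16.57 + 202.07 + 126.48)
    = 15345 / 345.11 ≈ 44.46 °C

T_f ≈ 44.5 °C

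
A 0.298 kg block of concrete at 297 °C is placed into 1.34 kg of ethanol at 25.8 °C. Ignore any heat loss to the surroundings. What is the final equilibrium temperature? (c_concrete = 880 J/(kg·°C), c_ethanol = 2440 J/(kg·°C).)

Heat lost by the concrete equals heat gained by the ethanol:
0.298·880·(297 − T) = 1.34·2440·(T − 25.8)
262.24(297 − T) = 3269.6(T − 25.8)
3531.8 T = 162241  ⇒  T ≈ 45.94 °C

T_f ≈ 45.9 °C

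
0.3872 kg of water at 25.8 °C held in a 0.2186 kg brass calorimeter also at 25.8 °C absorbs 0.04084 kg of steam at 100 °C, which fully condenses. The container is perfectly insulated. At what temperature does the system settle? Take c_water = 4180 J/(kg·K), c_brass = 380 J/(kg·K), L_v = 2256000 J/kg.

T_f ≈ 81.8 °C

Setting the total heat transfer to zero:
steam→water at 100 °C releases m L_v = 0.04084·2256000 = 92135
  condensed water 100 °C→T: 170.71(T − 100)
  water warms: 0.3872·4180·(T − 25.8) = 1618.5(T − 25.8)
  brass cup: 0.2186·380·(T − 25.8) = 83.07(T − 25.8)
1872.3 T = 92135 + 17071 + 43900 = 153107
T ≈ 81.78 °C — below 100 °C, confirming all the steam condensed.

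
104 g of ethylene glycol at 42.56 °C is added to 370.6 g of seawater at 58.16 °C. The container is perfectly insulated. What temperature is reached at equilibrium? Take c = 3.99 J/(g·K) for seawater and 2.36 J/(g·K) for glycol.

T_f = Σ m_i c_i T_i / Σ m_i c_i:
T_f = (1478.7·58.16 + 245.44·42.56) / (1478.7 + 245.44)
    = 96447 / 1724.1 ≈ 55.94 °C

T_f ≈ 55.9 °C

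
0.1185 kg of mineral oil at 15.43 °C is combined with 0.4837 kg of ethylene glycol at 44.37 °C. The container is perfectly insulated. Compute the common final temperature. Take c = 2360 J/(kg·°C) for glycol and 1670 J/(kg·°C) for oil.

T_f is the heat-capacity-weighted average of the initial temperatures:
T_f = (1141.5×44.37 + 197.89×15.43) / (1141.5 + 197.89)
    = 53703 / 1339.4 ≈ 40.09 °C

T_f ≈ 40.1 °C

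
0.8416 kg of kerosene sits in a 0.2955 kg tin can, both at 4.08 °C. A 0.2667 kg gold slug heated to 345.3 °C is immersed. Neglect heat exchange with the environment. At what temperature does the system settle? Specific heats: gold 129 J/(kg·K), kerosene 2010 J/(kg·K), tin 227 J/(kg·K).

T_f ≈ 10.6 °C

Heat gained plus heat lost sum to zero:
0.2667×129×(T − 345.3) + 0.8416×2010×(T − 4.08) + 0.2955×227×(T − 4.08) = 0
34.4(T − 345.3) + 1691.6(T − 4.08) + 67.08(T − 4.08) = 0
1793.1 T = 19055
T = 19055 / 1793.1 = 10.6 °C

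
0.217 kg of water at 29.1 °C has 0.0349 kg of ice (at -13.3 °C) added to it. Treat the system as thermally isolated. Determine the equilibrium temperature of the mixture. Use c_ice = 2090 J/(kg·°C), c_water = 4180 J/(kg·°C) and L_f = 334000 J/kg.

T_f ≈ 13.1 °C

Taking heat into each body as positive, Σ m c ΔT = 0:
ice -13.3→0 °C: 0.0349×2090×13.3 = 970.12; melt ice: 0.0349×334000 = 11657; warm the meltwater: 145.88 T; water: 907.06(T − 29.1)
1052.9 T = 26395 − 12627 = 13769
T ≈ 13.08 °C (positive, so assuming full melt was valid).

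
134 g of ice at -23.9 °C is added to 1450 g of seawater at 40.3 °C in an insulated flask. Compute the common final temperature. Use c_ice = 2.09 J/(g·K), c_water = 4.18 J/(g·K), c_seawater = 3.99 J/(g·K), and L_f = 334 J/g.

Heat gained plus heat lost sum to zero:
ice -23.9→0 °C: 134·2.09·23.9 = 6693.4
  latent heat to melt: 134·334 = 44756
  warm the meltwater: 560.12 T
  seawater: 5785.5(T − 40.3)
6345.6 T = 233156 − 51449 = 181706
T ≈ 28.63 °C. Since T > 0 °C, the all-ice-melts assumption holds.

T_f ≈ 28.6 °C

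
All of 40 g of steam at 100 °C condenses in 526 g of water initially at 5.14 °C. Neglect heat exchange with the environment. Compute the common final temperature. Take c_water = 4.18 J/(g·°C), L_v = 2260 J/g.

Taking heat into each body as positive, Σ m c ΔT = 0:
steam→water at 100 °C releases m L_v = 40·2260 = 90400
  condensate cools 100→T: 40·4.18·(T − 100) = 167.2(T − 100)
  original water: 2198.7(T − 5.14)
2365.9 T = 90400 + 16720 + 11301 = 118421
T ≈ 50.05 °C (< 100 °C, so full condensation is consistent).

T_f ≈ 50.1 °C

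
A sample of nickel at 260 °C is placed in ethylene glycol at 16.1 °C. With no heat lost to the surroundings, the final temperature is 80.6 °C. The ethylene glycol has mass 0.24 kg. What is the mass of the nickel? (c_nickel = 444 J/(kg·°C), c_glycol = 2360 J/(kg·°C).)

Setting the total heat transfer to zero:
m·444·(80.6 − 260) + 0.24·2360·(80.6 − 16.1) = 0
-79654 m = -36533
m = -36533/-79654 ≈ 0.4586 kg

m ≈ 0.459 kg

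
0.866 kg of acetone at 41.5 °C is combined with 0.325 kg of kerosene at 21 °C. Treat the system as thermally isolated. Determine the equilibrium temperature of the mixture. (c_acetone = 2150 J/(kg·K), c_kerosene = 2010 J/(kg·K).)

T_f ≈ 36.2 °C

T_f is the heat-capacity-weighted average of the initial temperatures:
T_f = (1861.9·41.5 + 653.25·21) / (1861.9 + 653.25)
    = 90987 / 2515.2 ≈ 36.18 °C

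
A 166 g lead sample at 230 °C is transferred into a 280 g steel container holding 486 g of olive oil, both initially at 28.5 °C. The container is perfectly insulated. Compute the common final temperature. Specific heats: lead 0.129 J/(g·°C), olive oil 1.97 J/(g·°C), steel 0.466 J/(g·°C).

T_f ≈ 32.4 °C

Taking heat into each body as positive, Σ m c ΔT = 0:
166×0.129×(T − 230) + 486×1.97×(T − 28.5) + 280×0.466×(T − 28.5) = 0
1109.3 T = 35930
T = 35930 / 1109.3 = 32.4 °C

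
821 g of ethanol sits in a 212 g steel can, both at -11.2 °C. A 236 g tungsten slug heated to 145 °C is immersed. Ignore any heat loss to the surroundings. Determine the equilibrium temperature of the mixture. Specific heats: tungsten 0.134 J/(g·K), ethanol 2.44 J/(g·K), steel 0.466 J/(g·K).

T_f = Σ m_i c_i T_i / Σ m_i c_i:
T_f = (31.62·145 + 2003.2·(-11.2) + 98.79·(-11.2)) / (31.62 + 2003.2 + 98.79)
    = -18957 / 2133.7 ≈ -8.88 °C

T_f ≈ -8.9 °C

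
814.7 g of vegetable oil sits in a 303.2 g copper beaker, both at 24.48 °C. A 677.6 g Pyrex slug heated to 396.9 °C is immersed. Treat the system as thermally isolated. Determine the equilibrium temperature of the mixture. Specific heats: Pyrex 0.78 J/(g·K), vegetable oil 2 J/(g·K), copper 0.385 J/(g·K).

T_f ≈ 111.0 °C

Taking heat into each body as positive, Σ m c ΔT = 0:
677.6*0.78*(T − 396.9) + 814.7*2*(T − 24.48) + 303.2*0.385*(T − 24.48) = 0
2274.7 T = 252518
T = 252518 / 2274.7 = 111 °C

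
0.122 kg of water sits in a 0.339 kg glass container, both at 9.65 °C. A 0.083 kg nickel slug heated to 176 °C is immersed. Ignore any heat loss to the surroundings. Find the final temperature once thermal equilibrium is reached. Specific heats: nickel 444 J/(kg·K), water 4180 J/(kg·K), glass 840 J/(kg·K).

With ΣQ=0 the equilibrium temperature is the m·c-weighted mean:
T_f = (36.85·176 + 509.96·9.65 + 284.76·9.65) / (36.85 + 509.96 + 284.76)
    = 14155 / 831.57 ≈ 17.02 °C

T_f ≈ 17.0 °C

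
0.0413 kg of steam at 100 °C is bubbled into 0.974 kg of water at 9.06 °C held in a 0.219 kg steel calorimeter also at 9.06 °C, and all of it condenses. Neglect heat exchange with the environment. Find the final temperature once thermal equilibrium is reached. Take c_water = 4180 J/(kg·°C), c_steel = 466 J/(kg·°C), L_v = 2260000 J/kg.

Energy conservation, ΣQ = 0:
steam→water at 100 °C releases m L_v = 0.0413×2260000 = 93338
  condensate cools 100→T: 0.0413×4180×(T − 100) = 172.63(T − 100)
  water warms: 0.974×4180×(T − 9.06) = 4071.3(T − 9.06)
  cup: 102.05(T − 9.06)
4346 T = 93338 + 17263 + 37811 = 148412
T ≈ 34.15 °C, under the boiling point, so the assumption holds.

T_f ≈ 34.1 °C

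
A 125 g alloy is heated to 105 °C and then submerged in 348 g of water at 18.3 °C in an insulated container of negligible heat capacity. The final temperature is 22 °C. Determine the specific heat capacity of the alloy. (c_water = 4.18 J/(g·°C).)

Conservation of energy gives ΣQ = 0:
125×c×(22 − 105) + 348×4.18×(22 − 18.3) = 0
-10375 c = -5382.2
c = -5382.2/-10375 ≈ 0.5188 J/(g·°C)

c ≈ 0.519 J/(g·°C)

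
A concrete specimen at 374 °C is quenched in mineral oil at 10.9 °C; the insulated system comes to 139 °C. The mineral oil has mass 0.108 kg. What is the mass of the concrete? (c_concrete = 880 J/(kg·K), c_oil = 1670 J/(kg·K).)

|Q_concrete| = |Q_oil|:
m×880×(374 − 139) = 0.108×1670×(139 − 10.9)
206800 m = 23104  ⇒  m ≈ 0.1117 kg

m ≈ 0.112 kg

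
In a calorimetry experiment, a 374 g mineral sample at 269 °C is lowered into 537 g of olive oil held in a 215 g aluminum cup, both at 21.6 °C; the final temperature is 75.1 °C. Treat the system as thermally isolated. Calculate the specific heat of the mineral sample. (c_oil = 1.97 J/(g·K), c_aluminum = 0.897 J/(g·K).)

Heat gained plus heat lost sum to zero:
374·c·(75.1 − 269) + 537·1.97·(75.1 − 21.6) + 215·0.897·(75.1 − 21.6) = 0
-72519 c = -66915
c = -66915/-72519 ≈ 0.9227 J/(g·K)

c ≈ 0.923 J/(g·K)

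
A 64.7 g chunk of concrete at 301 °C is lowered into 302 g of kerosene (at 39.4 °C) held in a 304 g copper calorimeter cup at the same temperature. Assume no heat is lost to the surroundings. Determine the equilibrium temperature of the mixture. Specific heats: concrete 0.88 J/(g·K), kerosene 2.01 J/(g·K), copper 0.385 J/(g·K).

T_f ≈ 58.5 °C

Energy conservation, ΣQ = 0:
64.7*0.88*(T − 301) + 302*2.01*(T − 39.4) + 304*0.385*(T − 39.4) = 0
(56.94 + 607.02 + 117.04) T = 56.94*301 + 607.02*39.4 + 117.04*39.4
T ≈ 58.47 °C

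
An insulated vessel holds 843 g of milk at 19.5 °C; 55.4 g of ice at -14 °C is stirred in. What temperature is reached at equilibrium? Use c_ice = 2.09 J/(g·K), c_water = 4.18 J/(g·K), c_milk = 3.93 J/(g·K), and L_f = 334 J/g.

T_f ≈ 12.5 °C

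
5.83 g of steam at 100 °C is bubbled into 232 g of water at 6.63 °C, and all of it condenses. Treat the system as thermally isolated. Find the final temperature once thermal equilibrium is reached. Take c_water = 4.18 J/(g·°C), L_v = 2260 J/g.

T_f ≈ 22.2 °C

Setting the total heat transfer to zero:
latent heat released on condensation: 5.83·2260 = 13176
  condensed water 100 °C→T: 24.37(T − 100)
  original water: 969.76(T − 6.63)
994.13 T = 13176 + 2436.9 + 6429.5 = 22042
T ≈ 22.17 °C — below 100 °C, confirming all the steam condensed.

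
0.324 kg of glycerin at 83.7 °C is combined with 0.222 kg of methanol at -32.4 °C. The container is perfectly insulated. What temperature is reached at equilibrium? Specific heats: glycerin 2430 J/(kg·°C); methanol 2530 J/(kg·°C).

T_f ≈ 35.4 °C

With ΣQ=0 the equilibrium temperature is the m·c-weighted mean:
T_f = (787.32*83.7 + 561.66*(-32.4)) / (787.32 + 561.66)
    = 47701 / 1349 ≈ 35.36 °C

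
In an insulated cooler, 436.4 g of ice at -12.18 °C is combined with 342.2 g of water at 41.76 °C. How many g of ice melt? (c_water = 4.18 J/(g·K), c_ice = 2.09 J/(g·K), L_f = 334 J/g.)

Cooling the water to 0 °C releases 342.2×4.18×41.76 = 59733 J.
Warming the ice to 0 °C takes 436.4×2.09×12.18 = 11109 J, leaving 48624 J for melting.
Fully melting the ice requires m_ice L_f = 436.4×334 = 145758 J.
48624 J < 145758 J, so only part of the ice melts and the system sits at 0 °C.
Mass melted = 48624/334 ≈ 145.6 g.

m_melted ≈ 146 g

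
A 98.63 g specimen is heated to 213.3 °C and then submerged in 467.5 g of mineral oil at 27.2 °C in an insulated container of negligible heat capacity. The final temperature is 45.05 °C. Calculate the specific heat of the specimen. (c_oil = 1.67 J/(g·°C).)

c ≈ 0.84 J/(g·°C)

Heat lost by the specimen = heat gained by the oil:
98.63·c·(213.3 − 45.05) = 467.5·1.67·(45.05 − 27.2)
16594 c = 13936  ⇒  c ≈ 0.8398 J/(g·°C)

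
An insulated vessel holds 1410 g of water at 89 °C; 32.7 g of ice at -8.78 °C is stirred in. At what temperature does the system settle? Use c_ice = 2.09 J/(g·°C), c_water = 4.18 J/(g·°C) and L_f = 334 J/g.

Sum of m c ΔT and latent-heat terms is zero:
ice -8.78→0 °C: 32.7·2.09·8.78 = 600.05; latent heat to melt: 32.7·334 = 10922; warm the meltwater: 136.69 T; water: 5893.8(T − 89)
6030.5 T = 524548 − 11522 = 513026
T ≈ 85.07 °C — above 0 °C, consistent with complete melting.

T_f ≈ 85.1 °C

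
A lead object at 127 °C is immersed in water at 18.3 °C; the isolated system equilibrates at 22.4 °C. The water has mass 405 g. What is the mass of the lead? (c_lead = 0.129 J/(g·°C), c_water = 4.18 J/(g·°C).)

|Q_lead| = |Q_water|:
m·0.129·(127 − 22.4) = 405·4.18·(22.4 − 18.3)
13.49 m = 6940.9  ⇒  m ≈ 514.4 g

m ≈ 514 g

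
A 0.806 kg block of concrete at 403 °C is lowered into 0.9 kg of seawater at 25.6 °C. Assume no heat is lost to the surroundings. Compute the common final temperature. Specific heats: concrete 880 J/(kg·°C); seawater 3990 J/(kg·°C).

T_f ≈ 87.8 °C

With ΣQ=0 the equilibrium temperature is the m·c-weighted mean:
T_f = (709.28×403 + 3591×25.6) / (709.28 + 3591)
    = 377769 / 4300.3 ≈ 87.85 °C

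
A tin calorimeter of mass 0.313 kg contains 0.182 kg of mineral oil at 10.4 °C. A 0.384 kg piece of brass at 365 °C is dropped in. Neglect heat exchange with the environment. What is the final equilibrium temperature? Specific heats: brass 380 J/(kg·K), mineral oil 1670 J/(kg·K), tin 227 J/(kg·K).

T_f ≈ 109.7 °C

Energy conservation, ΣQ = 0:
0.384·380·(T − 365) + 0.182·1670·(T − 10.4) + 0.313·227·(T − 10.4) = 0
145.92(T − 365) + 303.94(T − 10.4) + 71.05(T − 10.4) = 0
520.91 T = 57161
T ≈ 109.73 °C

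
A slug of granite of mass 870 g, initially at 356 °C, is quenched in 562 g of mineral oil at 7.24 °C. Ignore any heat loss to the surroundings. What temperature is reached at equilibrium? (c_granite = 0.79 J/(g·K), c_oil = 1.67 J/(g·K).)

T_f ≈ 154.7 °C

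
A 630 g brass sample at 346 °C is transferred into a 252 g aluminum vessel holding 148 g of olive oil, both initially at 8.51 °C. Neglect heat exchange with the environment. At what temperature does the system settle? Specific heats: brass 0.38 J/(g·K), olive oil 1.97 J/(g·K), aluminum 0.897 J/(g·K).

T_f ≈ 115.2 °C

T_f = Σ m_i c_i T_i / Σ m_i c_i:
T_f = (239.4×346 + 291.56×8.51 + 226.04×8.51) / (239.4 + 291.56 + 226.04)
    = 87237 / 757 ≈ 115.24 °C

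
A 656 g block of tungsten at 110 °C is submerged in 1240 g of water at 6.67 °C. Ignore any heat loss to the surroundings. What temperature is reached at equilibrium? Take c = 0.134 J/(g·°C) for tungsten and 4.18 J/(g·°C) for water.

T_f is the heat-capacity-weighted average of the initial temperatures:
T_f = (87.9*110 + 5183.2*6.67) / (87.9 + 5183.2)
    = 44241 / 5271.1 ≈ 8.39 °C

T_f ≈ 8.4 °C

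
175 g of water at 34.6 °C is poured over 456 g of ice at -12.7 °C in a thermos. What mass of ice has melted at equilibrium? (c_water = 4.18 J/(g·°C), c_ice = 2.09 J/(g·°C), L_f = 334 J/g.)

Heat available from the water dropping to 0 °C: 175·4.18·34.6 = 25310 J.
Warming the ice to 0 °C takes 456·2.09·12.7 = 12104 J, leaving 13206 J for melting.
To melt every bit of ice: 456·334 = 152304 J.
Since 13206 < 152304 J, not all the ice melts; equilibrium is at 0 °C.
Mass melted = 13206/334 ≈ 39.54 g.

m_melted ≈ 39.5 g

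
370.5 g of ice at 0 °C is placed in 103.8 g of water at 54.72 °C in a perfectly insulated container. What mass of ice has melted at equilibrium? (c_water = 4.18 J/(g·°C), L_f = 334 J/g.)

m_melted ≈ 71.1 g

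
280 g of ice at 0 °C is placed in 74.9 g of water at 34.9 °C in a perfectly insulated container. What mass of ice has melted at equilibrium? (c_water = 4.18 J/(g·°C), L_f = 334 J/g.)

Cooling the water to 0 °C releases 74.9·4.18·34.9 = 10927 J.
Fully melting the ice requires m_ice L_f = 280·334 = 93520 J.
10927 J < 93520 J, so only part of the ice melts and the system sits at 0 °C.
m_melted·334 = 10927  ⇒  m_melted ≈ 32.71 g.

m_melted ≈ 32.7 g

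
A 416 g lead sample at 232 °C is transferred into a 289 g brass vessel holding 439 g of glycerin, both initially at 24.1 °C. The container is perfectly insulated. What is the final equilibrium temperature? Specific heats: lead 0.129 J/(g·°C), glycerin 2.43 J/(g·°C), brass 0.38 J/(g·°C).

T_f ≈ 33.2 °C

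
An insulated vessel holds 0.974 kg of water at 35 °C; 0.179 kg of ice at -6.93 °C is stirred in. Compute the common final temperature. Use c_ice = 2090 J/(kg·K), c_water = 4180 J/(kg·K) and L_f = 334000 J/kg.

Sum of m c ΔT and latent-heat terms is zero:
warm ice to 0 °C: 0.179·2090·(0 − (-6.93)) = 2592.6
  latent heat to melt: 0.179·334000 = 59786
  meltwater 0→T: 0.179·4180·T = 748.22 T
  water: 4071.3(T − 35)
4819.5 T = 142496 − 62379 = 80118
T ≈ 16.62 °C (positive, so assuming full melt was valid).

T_f ≈ 16.6 °C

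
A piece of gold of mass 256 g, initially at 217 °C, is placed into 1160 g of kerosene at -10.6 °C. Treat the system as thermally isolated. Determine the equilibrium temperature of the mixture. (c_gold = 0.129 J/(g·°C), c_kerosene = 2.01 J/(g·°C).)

T_f ≈ -7.4 °C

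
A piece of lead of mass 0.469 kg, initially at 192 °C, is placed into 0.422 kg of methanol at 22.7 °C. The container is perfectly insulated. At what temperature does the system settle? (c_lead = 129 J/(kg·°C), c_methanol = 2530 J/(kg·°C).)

T_f ≈ 31.8 °C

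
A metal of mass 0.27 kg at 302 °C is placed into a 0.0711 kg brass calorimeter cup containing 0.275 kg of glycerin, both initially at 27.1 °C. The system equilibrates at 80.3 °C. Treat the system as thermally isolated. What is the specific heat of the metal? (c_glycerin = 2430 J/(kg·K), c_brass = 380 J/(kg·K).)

Net heat exchanged in the isolated system is zero:
0.27·c·(80.3 − 302) + 0.275·2430·(80.3 − 27.1) + 0.0711·380·(80.3 − 27.1) = 0
-59.86 c = -36988
c = -36988/-59.86 ≈ 617.9 J/(kg·K)

c ≈ 618 J/(kg·K)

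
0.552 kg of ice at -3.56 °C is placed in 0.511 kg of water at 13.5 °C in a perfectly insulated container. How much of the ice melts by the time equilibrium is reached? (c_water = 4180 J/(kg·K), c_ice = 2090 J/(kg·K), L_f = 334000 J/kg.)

m_melted ≈ 0.074 kg

Water can give up m c ΔT = 0.511×4180×13.5 = 28836 J before reaching 0 °C.
Of that, 0.552×2090×3.56 = 4107.1 J goes to bring the ice to 0 °C, leaving 24729 J.
Melting all 0.552 kg of ice would need 0.552×334000 = 184368 J.
Since 24729 < 184368 J, not all the ice melts; equilibrium is at 0 °C.
Mass melted = 24729/334000 ≈ 0.07404 kg.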